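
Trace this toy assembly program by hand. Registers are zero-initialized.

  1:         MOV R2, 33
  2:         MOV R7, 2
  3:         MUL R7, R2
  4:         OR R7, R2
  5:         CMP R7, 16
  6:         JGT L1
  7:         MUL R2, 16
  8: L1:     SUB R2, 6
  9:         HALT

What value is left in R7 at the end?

MOV R2, 33 → R2=33
MOV R7, 2 → R7=2
MUL R7, R2 → R7=2*33=66
OR R7, R2 → R7=66|33=99
CMP R7, 16  (cmp 99,16)
JGT L1: taken
SUB R2, 6 → R2=33-6=27
halt.

99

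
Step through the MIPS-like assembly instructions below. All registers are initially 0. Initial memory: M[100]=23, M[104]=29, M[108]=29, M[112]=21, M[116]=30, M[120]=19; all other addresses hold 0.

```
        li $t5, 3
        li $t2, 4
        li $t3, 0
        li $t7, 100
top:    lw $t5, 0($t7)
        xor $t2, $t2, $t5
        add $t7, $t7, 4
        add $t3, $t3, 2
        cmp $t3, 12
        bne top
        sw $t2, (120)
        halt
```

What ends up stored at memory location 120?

$t5=3
$t2=4
$t3=0
$t7=100
$t5=M[100]=23
$t2=4^23=19
$t7=100+4=104
$t3=0+2=2
cmp $t3, 12  (cmp 2,12)
bne top: taken
$t5=M[104]=29
$t2=19^29=14
$t7=104+4=108
$t3=2+2=4
cmp $t3, 12  (cmp 4,12)
bne top: taken
$t5=M[108]=29
$t2=14^29=19
$t7=108+4=112
$t3=4+2=6
cmp $t3, 12  (cmp 6,12)
bne top: taken
$t5=M[112]=21
$t2=19^21=6
$t7=112+4=116
$t3=6+2=8
cmp $t3, 12  (cmp 8,12)
bne top: taken
$t5=M[116]=30
$t2=6^30=24
$t7=116+4=120
$t3=8+2=10
cmp $t3, 12  (cmp 10,12)
bne top: taken
$t5=M[120]=19
$t2=24^19=11
$t7=120+4=124
$t3=10+2=12
cmp $t3, 12  (cmp 12,12)
bne top: not taken
sw $t2, (120) → M[120]=11
halt.

11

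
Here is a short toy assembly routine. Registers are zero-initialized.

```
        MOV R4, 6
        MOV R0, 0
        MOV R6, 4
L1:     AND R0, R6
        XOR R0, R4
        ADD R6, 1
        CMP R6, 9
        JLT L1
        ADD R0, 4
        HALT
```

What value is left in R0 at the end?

10

MOV R4, 6 → R4=6
MOV R0, 0 → R0=0
MOV R6, 4 → R6=4
AND R0, R6 → R0=0&4=0
XOR R0, R4 → R0=0^6=6
ADD R6, 1 → R6=4+1=5
CMP R6, 9  (cmp 5,9)
JLT L1: taken
AND R0, R6 → R0=6&5=4
XOR R0, R4 → R0=4^6=2
ADD R6, 1 → R6=5+1=6
CMP R6, 9  (cmp 6,9)
JLT L1: taken
AND R0, R6 → R0=2&6=2
XOR R0, R4 → R0=2^6=4
ADD R6, 1 → R6=6+1=7
CMP R6, 9  (cmp 7,9)
JLT L1: taken
AND R0, R6 → R0=4&7=4
XOR R0, R4 → R0=4^6=2
ADD R6, 1 → R6=7+1=8
CMP R6, 9  (cmp 8,9)
JLT L1: taken
AND R0, R6 → R0=2&8=0
XOR R0, R4 → R0=0^6=6
ADD R6, 1 → R6=8+1=9
CMP R6, 9  (cmp 9,9)
JLT L1: not taken
ADD R0, 4 → R0=6+4=10
halt.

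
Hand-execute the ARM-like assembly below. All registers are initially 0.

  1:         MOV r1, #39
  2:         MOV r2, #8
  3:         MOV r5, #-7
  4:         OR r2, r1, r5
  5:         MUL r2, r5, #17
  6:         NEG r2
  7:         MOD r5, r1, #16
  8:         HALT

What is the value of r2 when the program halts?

r1=39
r2=8
r5=-7
r2=39|(-7)=-1
r2=(-7)*17=-119
r2=-(-119)=119
r5=39%16=7
halt.

119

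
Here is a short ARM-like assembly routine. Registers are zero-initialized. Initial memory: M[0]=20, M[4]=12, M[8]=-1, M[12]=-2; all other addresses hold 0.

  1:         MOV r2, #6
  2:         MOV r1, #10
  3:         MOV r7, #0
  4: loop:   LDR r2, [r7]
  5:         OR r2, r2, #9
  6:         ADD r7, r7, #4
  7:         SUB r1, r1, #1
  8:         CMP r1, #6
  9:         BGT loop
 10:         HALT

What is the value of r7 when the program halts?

16

after MOV r2, #6: r2=6
after MOV r1, #10: r1=10
after MOV r7, #0: r7=0
after LDR r2, [r7]: r2=M[0]=20
after OR r2, r2, #9: r2=20|9=29
after ADD r7, r7, #4: r7=0+4=4
after SUB r1, r1, #1: r1=10-1=9
CMP r1, #6  (cmp 9,6)
BGT loop: taken
after LDR r2, [r7]: r2=M[4]=12
after OR r2, r2, #9: r2=12|9=13
after ADD r7, r7, #4: r7=4+4=8
after SUB r1, r1, #1: r1=9-1=8
CMP r1, #6  (cmp 8,6)
BGT loop: taken
after LDR r2, [r7]: r2=M[8]=-1
after OR r2, r2, #9: r2=(-1)|9=-1
after ADD r7, r7, #4: r7=8+4=12
after SUB r1, r1, #1: r1=8-1=7
CMP r1, #6  (cmp 7,6)
BGT loop: taken
after LDR r2, [r7]: r2=M[12]=-2
after OR r2, r2, #9: r2=(-2)|9=-1
after ADD r7, r7, #4: r7=12+4=16
after SUB r1, r1, #1: r1=7-1=6
CMP r1, #6  (cmp 6,6)
BGT loop: not taken
halt.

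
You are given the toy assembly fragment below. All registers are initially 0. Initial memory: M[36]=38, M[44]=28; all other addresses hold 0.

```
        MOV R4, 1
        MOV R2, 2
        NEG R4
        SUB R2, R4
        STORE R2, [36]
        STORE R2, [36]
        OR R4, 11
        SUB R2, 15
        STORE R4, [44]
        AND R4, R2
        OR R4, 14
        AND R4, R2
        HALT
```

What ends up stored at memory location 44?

-1

R4=1
R2=2
R4=-(1)=-1
R2=2-(-1)=3
STORE R2, [36] → M[36]=3
STORE R2, [36] → M[36]=3
R4=(-1)|11=-1
R2=3-15=-12
STORE R4, [44] → M[44]=-1
R4=(-1)&(-12)=-12
R4=(-12)|14=-2
R4=(-2)&(-12)=-12
halt.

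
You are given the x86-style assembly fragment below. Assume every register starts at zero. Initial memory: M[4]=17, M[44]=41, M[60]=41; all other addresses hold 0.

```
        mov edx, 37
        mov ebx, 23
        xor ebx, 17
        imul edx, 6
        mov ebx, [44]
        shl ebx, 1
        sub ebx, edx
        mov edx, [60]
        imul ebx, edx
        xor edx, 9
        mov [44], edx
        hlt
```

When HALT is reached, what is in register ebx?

mov edx, 37 → edx=37
mov ebx, 23 → ebx=23
xor ebx, 17 → ebx=23^17=6
imul edx, 6 → edx=37*6=222
mov ebx, [44] → ebx=M[44]=41
shl ebx, 1 → ebx=41<<1=82
sub ebx, edx → ebx=82-222=-140
mov edx, [60] → edx=M[60]=41
imul ebx, edx → ebx=(-140)*41=-5740
xor edx, 9 → edx=41^9=32
mov [44], edx → M[44]=32
halt.

-5740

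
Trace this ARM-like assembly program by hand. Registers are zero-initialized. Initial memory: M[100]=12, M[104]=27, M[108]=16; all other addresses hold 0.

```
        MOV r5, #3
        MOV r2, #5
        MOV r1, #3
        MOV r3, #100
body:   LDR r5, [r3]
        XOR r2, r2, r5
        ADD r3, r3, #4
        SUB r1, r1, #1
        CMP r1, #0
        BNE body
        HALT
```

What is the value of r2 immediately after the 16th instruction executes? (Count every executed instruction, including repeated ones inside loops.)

r5=3
r2=5
r1=3
r3=100
r5=M[100]=12
r2=5^12=9
r3=100+4=104
r1=3-1=2
CMP r1, #0  (cmp 2,0)
BNE body: taken
r5=M[104]=27
r2=9^27=18
r3=104+4=108
r1=2-1=1
CMP r1, #0  (cmp 1,0)
BNE body: taken
After step 16: r2 = 18.

18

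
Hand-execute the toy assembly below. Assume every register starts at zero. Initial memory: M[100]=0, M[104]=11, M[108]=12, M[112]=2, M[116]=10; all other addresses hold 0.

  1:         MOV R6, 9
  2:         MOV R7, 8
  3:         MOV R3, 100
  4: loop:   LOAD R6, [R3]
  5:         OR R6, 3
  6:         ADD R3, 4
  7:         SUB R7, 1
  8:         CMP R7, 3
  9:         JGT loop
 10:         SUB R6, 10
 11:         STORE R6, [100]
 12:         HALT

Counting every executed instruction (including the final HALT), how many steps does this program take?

36

after MOV R6, 9: R6=9
after MOV R7, 8: R7=8
after MOV R3, 100: R3=100
after LOAD R6, [R3]: R6=M[100]=0
after OR R6, 3: R6=0|3=3
after ADD R3, 4: R3=100+4=104
after SUB R7, 1: R7=8-1=7
CMP R7, 3  (cmp 7,3)
JGT loop: taken
after LOAD R6, [R3]: R6=M[104]=11
after OR R6, 3: R6=11|3=11
after ADD R3, 4: R3=104+4=108
after SUB R7, 1: R7=7-1=6
CMP R7, 3  (cmp 6,3)
JGT loop: taken
after LOAD R6, [R3]: R6=M[108]=12
after OR R6, 3: R6=12|3=15
after ADD R3, 4: R3=108+4=112
after SUB R7, 1: R7=6-1=5
CMP R7, 3  (cmp 5,3)
JGT loop: taken
after LOAD R6, [R3]: R6=M[112]=2
after OR R6, 3: R6=2|3=3
after ADD R3, 4: R3=112+4=116
after SUB R7, 1: R7=5-1=4
CMP R7, 3  (cmp 4,3)
JGT loop: taken
after LOAD R6, [R3]: R6=M[116]=10
after OR R6, 3: R6=10|3=11
after ADD R3, 4: R3=116+4=120
after SUB R7, 1: R7=4-1=3
CMP R7, 3  (cmp 3,3)
JGT loop: not taken
after SUB R6, 10: R6=11-10=1
STORE R6, [100] → M[100]=1
halt.
Total executed instructions: 36.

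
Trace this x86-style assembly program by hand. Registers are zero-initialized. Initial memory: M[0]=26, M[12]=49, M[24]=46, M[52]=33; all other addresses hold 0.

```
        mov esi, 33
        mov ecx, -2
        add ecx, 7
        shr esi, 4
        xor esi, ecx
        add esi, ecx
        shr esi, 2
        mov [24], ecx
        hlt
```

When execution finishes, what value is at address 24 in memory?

after mov esi, 33: esi=33
after mov ecx, -2: ecx=-2
after add ecx, 7: ecx=(-2)+7=5
after shr esi, 4: esi=33>>4=2
after xor esi, ecx: esi=2^5=7
after add esi, ecx: esi=7+5=12
after shr esi, 2: esi=12>>2=3
mov [24], ecx → M[24]=5
halt.

5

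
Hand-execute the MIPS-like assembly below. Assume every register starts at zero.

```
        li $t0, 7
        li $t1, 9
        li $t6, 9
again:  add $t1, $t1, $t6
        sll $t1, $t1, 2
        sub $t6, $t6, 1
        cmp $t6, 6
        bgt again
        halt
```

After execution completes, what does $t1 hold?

li $t0, 7 → $t0=7
li $t1, 9 → $t1=9
li $t6, 9 → $t6=9
add $t1, $t1, $t6 → $t1=9+9=18
sll $t1, $t1, 2 → $t1=18<<2=72
sub $t6, $t6, 1 → $t6=9-1=8
cmp $t6, 6  (cmp 8,6)
bgt again: taken
add $t1, $t1, $t6 → $t1=72+8=80
sll $t1, $t1, 2 → $t1=80<<2=320
sub $t6, $t6, 1 → $t6=8-1=7
cmp $t6, 6  (cmp 7,6)
bgt again: taken
add $t1, $t1, $t6 → $t1=320+7=327
sll $t1, $t1, 2 → $t1=327<<2=1308
sub $t6, $t6, 1 → $t6=7-1=6
cmp $t6, 6  (cmp 6,6)
bgt again: not taken
halt.

1308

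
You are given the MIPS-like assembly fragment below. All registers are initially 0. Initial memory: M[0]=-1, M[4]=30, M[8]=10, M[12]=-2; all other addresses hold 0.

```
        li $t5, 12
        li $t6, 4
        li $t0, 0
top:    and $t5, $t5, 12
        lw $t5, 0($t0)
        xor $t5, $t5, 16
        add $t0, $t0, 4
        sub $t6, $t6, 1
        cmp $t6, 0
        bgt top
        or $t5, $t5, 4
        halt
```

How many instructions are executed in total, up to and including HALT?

33

after li $t5, 12: $t5=12
after li $t6, 4: $t6=4
after li $t0, 0: $t0=0
after and $t5, $t5, 12: $t5=12&12=12
after lw $t5, 0($t0): $t5=M[0]=-1
after xor $t5, $t5, 16: $t5=(-1)^16=-17
after add $t0, $t0, 4: $t0=0+4=4
after sub $t6, $t6, 1: $t6=4-1=3
cmp $t6, 0  (cmp 3,0)
bgt top: taken
after and $t5, $t5, 12: $t5=(-17)&12=12
after lw $t5, 0($t0): $t5=M[4]=30
after xor $t5, $t5, 16: $t5=30^16=14
after add $t0, $t0, 4: $t0=4+4=8
after sub $t6, $t6, 1: $t6=3-1=2
cmp $t6, 0  (cmp 2,0)
bgt top: taken
after and $t5, $t5, 12: $t5=14&12=12
after lw $t5, 0($t0): $t5=M[8]=10
after xor $t5, $t5, 16: $t5=10^16=26
after add $t0, $t0, 4: $t0=8+4=12
after sub $t6, $t6, 1: $t6=2-1=1
cmp $t6, 0  (cmp 1,0)
bgt top: taken
after and $t5, $t5, 12: $t5=26&12=8
after lw $t5, 0($t0): $t5=M[12]=-2
after xor $t5, $t5, 16: $t5=(-2)^16=-18
after add $t0, $t0, 4: $t0=12+4=16
after sub $t6, $t6, 1: $t6=1-1=0
cmp $t6, 0  (cmp 0,0)
bgt top: not taken
after or $t5, $t5, 4: $t5=(-18)|4=-18
halt.
Total executed instructions: 33.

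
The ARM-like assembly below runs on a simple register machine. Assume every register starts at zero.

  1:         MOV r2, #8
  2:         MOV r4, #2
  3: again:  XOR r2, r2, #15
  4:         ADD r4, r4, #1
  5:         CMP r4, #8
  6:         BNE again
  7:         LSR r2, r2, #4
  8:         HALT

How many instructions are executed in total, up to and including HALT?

MOV r2, #8 → r2=8
MOV r4, #2 → r4=2
XOR r2, r2, #15 → r2=8^15=7
ADD r4, r4, #1 → r4=2+1=3
CMP r4, #8  (cmp 3,8)
BNE again: taken
XOR r2, r2, #15 → r2=7^15=8
ADD r4, r4, #1 → r4=3+1=4
CMP r4, #8  (cmp 4,8)
BNE again: taken
XOR r2, r2, #15 → r2=8^15=7
ADD r4, r4, #1 → r4=4+1=5
CMP r4, #8  (cmp 5,8)
BNE again: taken
XOR r2, r2, #15 → r2=7^15=8
ADD r4, r4, #1 → r4=5+1=6
CMP r4, #8  (cmp 6,8)
BNE again: taken
XOR r2, r2, #15 → r2=8^15=7
ADD r4, r4, #1 → r4=6+1=7
CMP r4, #8  (cmp 7,8)
BNE again: taken
XOR r2, r2, #15 → r2=7^15=8
ADD r4, r4, #1 → r4=7+1=8
CMP r4, #8  (cmp 8,8)
BNE again: not taken
LSR r2, r2, #4 → r2=8>>4=0
halt.
Total executed instructions: 28.

28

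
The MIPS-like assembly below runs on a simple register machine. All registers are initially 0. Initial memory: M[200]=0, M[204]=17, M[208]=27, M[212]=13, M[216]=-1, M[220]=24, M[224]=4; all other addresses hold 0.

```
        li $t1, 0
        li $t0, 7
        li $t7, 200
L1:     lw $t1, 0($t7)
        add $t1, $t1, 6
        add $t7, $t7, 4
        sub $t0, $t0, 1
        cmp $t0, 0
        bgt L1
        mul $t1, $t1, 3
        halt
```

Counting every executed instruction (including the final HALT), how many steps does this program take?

li $t1, 0 → $t1=0
li $t0, 7 → $t0=7
li $t7, 200 → $t7=200
lw $t1, 0($t7) → $t1=M[200]=0
add $t1, $t1, 6 → $t1=0+6=6
add $t7, $t7, 4 → $t7=200+4=204
sub $t0, $t0, 1 → $t0=7-1=6
cmp $t0, 0  (cmp 6,0)
bgt L1: taken
lw $t1, 0($t7) → $t1=M[204]=17
add $t1, $t1, 6 → $t1=17+6=23
add $t7, $t7, 4 → $t7=204+4=208
sub $t0, $t0, 1 → $t0=6-1=5
cmp $t0, 0  (cmp 5,0)
bgt L1: taken
lw $t1, 0($t7) → $t1=M[208]=27
add $t1, $t1, 6 → $t1=27+6=33
add $t7, $t7, 4 → $t7=208+4=212
sub $t0, $t0, 1 → $t0=5-1=4
cmp $t0, 0  (cmp 4,0)
bgt L1: taken
lw $t1, 0($t7) → $t1=M[212]=13
add $t1, $t1, 6 → $t1=13+6=19
add $t7, $t7, 4 → $t7=212+4=216
sub $t0, $t0, 1 → $t0=4-1=3
cmp $t0, 0  (cmp 3,0)
bgt L1: taken
lw $t1, 0($t7) → $t1=M[216]=-1
add $t1, $t1, 6 → $t1=(-1)+6=5
add $t7, $t7, 4 → $t7=216+4=220
sub $t0, $t0, 1 → $t0=3-1=2
cmp $t0, 0  (cmp 2,0)
bgt L1: taken
lw $t1, 0($t7) → $t1=M[220]=24
add $t1, $t1, 6 → $t1=24+6=30
add $t7, $t7, 4 → $t7=220+4=224
sub $t0, $t0, 1 → $t0=2-1=1
cmp $t0, 0  (cmp 1,0)
bgt L1: taken
lw $t1, 0($t7) → $t1=M[224]=4
add $t1, $t1, 6 → $t1=4+6=10
add $t7, $t7, 4 → $t7=224+4=228
sub $t0, $t0, 1 → $t0=1-1=0
cmp $t0, 0  (cmp 0,0)
bgt L1: not taken
mul $t1, $t1, 3 → $t1=10*3=30
halt.
Total executed instructions: 47.

47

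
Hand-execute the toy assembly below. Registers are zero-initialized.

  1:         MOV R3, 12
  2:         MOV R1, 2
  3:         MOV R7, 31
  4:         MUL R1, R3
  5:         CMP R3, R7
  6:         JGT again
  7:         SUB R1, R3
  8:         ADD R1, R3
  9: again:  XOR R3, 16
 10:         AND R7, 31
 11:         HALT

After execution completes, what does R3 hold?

28

MOV R3, 12 → R3=12
MOV R1, 2 → R1=2
MOV R7, 31 → R7=31
MUL R1, R3 → R1=2*12=24
CMP R3, R7  (cmp 12,31)
JGT again: not taken
SUB R1, R3 → R1=24-12=12
ADD R1, R3 → R1=12+12=24
XOR R3, 16 → R3=12^16=28
AND R7, 31 → R7=31&31=31
halt.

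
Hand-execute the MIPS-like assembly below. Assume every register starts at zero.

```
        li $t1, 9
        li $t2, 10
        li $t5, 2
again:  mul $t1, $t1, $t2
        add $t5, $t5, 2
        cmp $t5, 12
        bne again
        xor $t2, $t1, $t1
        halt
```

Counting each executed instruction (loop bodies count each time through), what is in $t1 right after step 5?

$t1=9
$t2=10
$t5=2
$t1=9*10=90
$t5=2+2=4
After step 5: $t1 = 90.

90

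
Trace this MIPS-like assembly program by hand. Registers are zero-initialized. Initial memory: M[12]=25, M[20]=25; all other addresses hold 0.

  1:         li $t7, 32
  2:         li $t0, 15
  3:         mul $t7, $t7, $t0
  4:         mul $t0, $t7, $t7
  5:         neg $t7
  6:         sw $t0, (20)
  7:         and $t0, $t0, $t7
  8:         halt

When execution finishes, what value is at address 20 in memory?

after li $t7, 32: $t7=32
after li $t0, 15: $t0=15
after mul $t7, $t7, $t0: $t7=32*15=480
after mul $t0, $t7, $t7: $t0=480*480=230400
after neg $t7: $t7=-(480)=-480
sw $t0, (20) → M[20]=230400
after and $t0, $t0, $t7: $t0=230400&(-480)=230400
halt.

230400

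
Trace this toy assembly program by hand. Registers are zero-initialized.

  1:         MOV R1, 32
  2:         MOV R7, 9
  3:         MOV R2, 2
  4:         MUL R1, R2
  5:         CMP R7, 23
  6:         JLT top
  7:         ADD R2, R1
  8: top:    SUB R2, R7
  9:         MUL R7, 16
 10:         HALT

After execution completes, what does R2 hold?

MOV R1, 32 → R1=32
MOV R7, 9 → R7=9
MOV R2, 2 → R2=2
MUL R1, R2 → R1=32*2=64
CMP R7, 23  (cmp 9,23)
JLT top: taken
SUB R2, R7 → R2=2-9=-7
MUL R7, 16 → R7=9*16=144
halt.

-7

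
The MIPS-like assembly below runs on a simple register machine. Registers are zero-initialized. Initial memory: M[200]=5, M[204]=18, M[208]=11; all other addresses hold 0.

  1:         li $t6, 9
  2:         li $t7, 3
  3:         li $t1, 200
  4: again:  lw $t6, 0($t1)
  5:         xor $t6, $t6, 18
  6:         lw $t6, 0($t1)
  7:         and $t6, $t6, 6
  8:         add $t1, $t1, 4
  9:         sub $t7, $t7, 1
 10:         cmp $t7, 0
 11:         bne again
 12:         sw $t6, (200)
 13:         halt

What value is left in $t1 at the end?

212

li $t6, 9 → $t6=9
li $t7, 3 → $t7=3
li $t1, 200 → $t1=200
lw $t6, 0($t1) → $t6=M[200]=5
xor $t6, $t6, 18 → $t6=5^18=23
lw $t6, 0($t1) → $t6=M[200]=5
and $t6, $t6, 6 → $t6=5&6=4
add $t1, $t1, 4 → $t1=200+4=204
sub $t7, $t7, 1 → $t7=3-1=2
cmp $t7, 0  (cmp 2,0)
bne again: taken
lw $t6, 0($t1) → $t6=M[204]=18
xor $t6, $t6, 18 → $t6=18^18=0
lw $t6, 0($t1) → $t6=M[204]=18
and $t6, $t6, 6 → $t6=18&6=2
add $t1, $t1, 4 → $t1=204+4=208
sub $t7, $t7, 1 → $t7=2-1=1
cmp $t7, 0  (cmp 1,0)
bne again: taken
lw $t6, 0($t1) → $t6=M[208]=11
xor $t6, $t6, 18 → $t6=11^18=25
lw $t6, 0($t1) → $t6=M[208]=11
and $t6, $t6, 6 → $t6=11&6=2
add $t1, $t1, 4 → $t1=208+4=212
sub $t7, $t7, 1 → $t7=1-1=0
cmp $t7, 0  (cmp 0,0)
bne again: not taken
sw $t6, (200) → M[200]=2
halt.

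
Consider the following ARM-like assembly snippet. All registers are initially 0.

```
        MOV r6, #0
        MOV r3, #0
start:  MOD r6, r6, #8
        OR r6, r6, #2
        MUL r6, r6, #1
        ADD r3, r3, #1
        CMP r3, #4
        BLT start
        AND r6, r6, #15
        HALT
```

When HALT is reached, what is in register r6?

2

r6=0
r3=0
r6=0%8=0
r6=0|2=2
r6=2*1=2
r3=0+1=1
CMP r3, #4  (cmp 1,4)
BLT start: taken
r6=2%8=2
r6=2|2=2
r6=2*1=2
r3=1+1=2
CMP r3, #4  (cmp 2,4)
BLT start: taken
r6=2%8=2
r6=2|2=2
r6=2*1=2
r3=2+1=3
CMP r3, #4  (cmp 3,4)
BLT start: taken
r6=2%8=2
r6=2|2=2
r6=2*1=2
r3=3+1=4
CMP r3, #4  (cmp 4,4)
BLT start: not taken
r6=2&15=2
halt.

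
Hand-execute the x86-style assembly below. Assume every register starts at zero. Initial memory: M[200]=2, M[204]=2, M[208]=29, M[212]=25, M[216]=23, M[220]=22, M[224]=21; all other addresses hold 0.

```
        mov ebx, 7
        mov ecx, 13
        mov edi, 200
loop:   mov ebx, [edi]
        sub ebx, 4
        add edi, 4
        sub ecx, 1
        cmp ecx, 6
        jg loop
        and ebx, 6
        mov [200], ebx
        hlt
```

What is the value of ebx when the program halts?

mov ebx, 7 → ebx=7
mov ecx, 13 → ecx=13
mov edi, 200 → edi=200
mov ebx, [edi] → ebx=M[200]=2
sub ebx, 4 → ebx=2-4=-2
add edi, 4 → edi=200+4=204
sub ecx, 1 → ecx=13-1=12
cmp ecx, 6  (cmp 12,6)
jg loop: taken
mov ebx, [edi] → ebx=M[204]=2
sub ebx, 4 → ebx=2-4=-2
add edi, 4 → edi=204+4=208
sub ecx, 1 → ecx=12-1=11
cmp ecx, 6  (cmp 11,6)
jg loop: taken
mov ebx, [edi] → ebx=M[208]=29
sub ebx, 4 → ebx=29-4=25
add edi, 4 → edi=208+4=212
sub ecx, 1 → ecx=11-1=10
cmp ecx, 6  (cmp 10,6)
jg loop: taken
mov ebx, [edi] → ebx=M[212]=25
sub ebx, 4 → ebx=25-4=21
add edi, 4 → edi=212+4=216
sub ecx, 1 → ecx=10-1=9
cmp ecx, 6  (cmp 9,6)
jg loop: taken
mov ebx, [edi] → ebx=M[216]=23
sub ebx, 4 → ebx=23-4=19
add edi, 4 → edi=216+4=220
sub ecx, 1 → ecx=9-1=8
cmp ecx, 6  (cmp 8,6)
jg loop: taken
mov ebx, [edi] → ebx=M[220]=22
sub ebx, 4 → ebx=22-4=18
add edi, 4 → edi=220+4=224
sub ecx, 1 → ecx=8-1=7
cmp ecx, 6  (cmp 7,6)
jg loop: taken
mov ebx, [edi] → ebx=M[224]=21
sub ebx, 4 → ebx=21-4=17
add edi, 4 → edi=224+4=228
sub ecx, 1 → ecx=7-1=6
cmp ecx, 6  (cmp 6,6)
jg loop: not taken
and ebx, 6 → ebx=17&6=0
mov [200], ebx → M[200]=0
halt.

0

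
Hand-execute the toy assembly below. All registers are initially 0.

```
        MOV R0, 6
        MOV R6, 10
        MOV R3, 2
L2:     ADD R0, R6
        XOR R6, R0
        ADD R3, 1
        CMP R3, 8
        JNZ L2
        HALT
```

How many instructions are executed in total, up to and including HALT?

34

R0=6
R6=10
R3=2
R0=6+10=16
R6=10^16=26
R3=2+1=3
CMP R3, 8  (cmp 3,8)
JNZ L2: taken
R0=16+26=42
R6=26^42=48
R3=3+1=4
CMP R3, 8  (cmp 4,8)
JNZ L2: taken
R0=42+48=90
R6=48^90=106
R3=4+1=5
CMP R3, 8  (cmp 5,8)
JNZ L2: taken
R0=90+106=196
R6=106^196=174
R3=5+1=6
CMP R3, 8  (cmp 6,8)
JNZ L2: taken
R0=196+174=370
R6=174^370=476
R3=6+1=7
CMP R3, 8  (cmp 7,8)
JNZ L2: taken
R0=370+476=846
R6=476^846=658
R3=7+1=8
CMP R3, 8  (cmp 8,8)
JNZ L2: not taken
halt.
Total executed instructions: 34.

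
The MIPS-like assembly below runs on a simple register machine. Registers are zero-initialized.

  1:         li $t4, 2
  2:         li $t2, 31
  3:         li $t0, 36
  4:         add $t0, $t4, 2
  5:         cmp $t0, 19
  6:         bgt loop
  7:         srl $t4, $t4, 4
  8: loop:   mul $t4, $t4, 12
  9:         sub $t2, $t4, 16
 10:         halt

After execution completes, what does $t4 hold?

li $t4, 2 → $t4=2
li $t2, 31 → $t2=31
li $t0, 36 → $t0=36
add $t0, $t4, 2 → $t0=2+2=4
cmp $t0, 19  (cmp 4,19)
bgt loop: not taken
srl $t4, $t4, 4 → $t4=2>>4=0
mul $t4, $t4, 12 → $t4=0*12=0
sub $t2, $t4, 16 → $t2=0-16=-16
halt.

0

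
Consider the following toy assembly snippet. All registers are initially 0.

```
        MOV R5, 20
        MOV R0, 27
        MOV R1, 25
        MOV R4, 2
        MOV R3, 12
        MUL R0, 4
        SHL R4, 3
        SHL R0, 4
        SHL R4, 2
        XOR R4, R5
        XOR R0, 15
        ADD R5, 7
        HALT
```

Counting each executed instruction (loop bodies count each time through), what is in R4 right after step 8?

16

after MOV R5, 20: R5=20
after MOV R0, 27: R0=27
after MOV R1, 25: R1=25
after MOV R4, 2: R4=2
after MOV R3, 12: R3=12
after MUL R0, 4: R0=27*4=108
after SHL R4, 3: R4=2<<3=16
after SHL R0, 4: R0=108<<4=1728
After step 8: R4 = 16.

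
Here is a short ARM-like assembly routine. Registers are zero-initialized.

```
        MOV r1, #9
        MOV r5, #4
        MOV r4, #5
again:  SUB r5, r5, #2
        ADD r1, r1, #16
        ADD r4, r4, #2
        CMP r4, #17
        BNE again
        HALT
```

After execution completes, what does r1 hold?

105

after MOV r1, #9: r1=9
after MOV r5, #4: r5=4
after MOV r4, #5: r4=5
after SUB r5, r5, #2: r5=4-2=2
after ADD r1, r1, #16: r1=9+16=25
after ADD r4, r4, #2: r4=5+2=7
CMP r4, #17  (cmp 7,17)
BNE again: taken
after SUB r5, r5, #2: r5=2-2=0
after ADD r1, r1, #16: r1=25+16=41
after ADD r4, r4, #2: r4=7+2=9
CMP r4, #17  (cmp 9,17)
BNE again: taken
after SUB r5, r5, #2: r5=0-2=-2
after ADD r1, r1, #16: r1=41+16=57
after ADD r4, r4, #2: r4=9+2=11
CMP r4, #17  (cmp 11,17)
BNE again: taken
after SUB r5, r5, #2: r5=(-2)-2=-4
after ADD r1, r1, #16: r1=57+16=73
after ADD r4, r4, #2: r4=11+2=13
CMP r4, #17  (cmp 13,17)
BNE again: taken
after SUB r5, r5, #2: r5=(-4)-2=-6
after ADD r1, r1, #16: r1=73+16=89
after ADD r4, r4, #2: r4=13+2=15
CMP r4, #17  (cmp 15,17)
BNE again: taken
after SUB r5, r5, #2: r5=(-6)-2=-8
after ADD r1, r1, #16: r1=89+16=105
after ADD r4, r4, #2: r4=15+2=17
CMP r4, #17  (cmp 17,17)
BNE again: not taken
halt.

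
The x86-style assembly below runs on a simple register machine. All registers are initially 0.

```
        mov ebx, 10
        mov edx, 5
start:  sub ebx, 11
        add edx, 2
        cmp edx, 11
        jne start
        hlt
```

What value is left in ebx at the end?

after mov ebx, 10: ebx=10
after mov edx, 5: edx=5
after sub ebx, 11: ebx=10-11=-1
after add edx, 2: edx=5+2=7
cmp edx, 11  (cmp 7,11)
jne start: taken
after sub ebx, 11: ebx=(-1)-11=-12
after add edx, 2: edx=7+2=9
cmp edx, 11  (cmp 9,11)
jne start: taken
after sub ebx, 11: ebx=(-12)-11=-23
after add edx, 2: edx=9+2=11
cmp edx, 11  (cmp 11,11)
jne start: not taken
halt.

-23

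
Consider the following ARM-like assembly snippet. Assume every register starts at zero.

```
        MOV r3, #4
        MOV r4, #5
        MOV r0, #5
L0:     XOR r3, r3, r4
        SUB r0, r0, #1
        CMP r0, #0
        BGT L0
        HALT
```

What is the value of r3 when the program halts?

r3=4
r4=5
r0=5
r3=4^5=1
r0=5-1=4
CMP r0, #0  (cmp 4,0)
BGT L0: taken
r3=1^5=4
r0=4-1=3
CMP r0, #0  (cmp 3,0)
BGT L0: taken
r3=4^5=1
r0=3-1=2
CMP r0, #0  (cmp 2,0)
BGT L0: taken
r3=1^5=4
r0=2-1=1
CMP r0, #0  (cmp 1,0)
BGT L0: taken
r3=4^5=1
r0=1-1=0
CMP r0, #0  (cmp 0,0)
BGT L0: not taken
halt.

1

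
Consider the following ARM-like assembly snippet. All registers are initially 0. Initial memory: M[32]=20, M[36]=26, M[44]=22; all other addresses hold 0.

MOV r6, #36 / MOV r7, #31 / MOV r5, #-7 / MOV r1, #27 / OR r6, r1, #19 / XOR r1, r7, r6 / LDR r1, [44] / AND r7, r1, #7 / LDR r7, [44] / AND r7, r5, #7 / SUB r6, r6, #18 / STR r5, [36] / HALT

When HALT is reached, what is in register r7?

r6=36
r7=31
r5=-7
r1=27
r6=27|19=27
r1=31^27=4
r1=M[44]=22
r7=22&7=6
r7=M[44]=22
r7=(-7)&7=1
r6=27-18=9
STR r5, [36] → M[36]=-7
halt.

1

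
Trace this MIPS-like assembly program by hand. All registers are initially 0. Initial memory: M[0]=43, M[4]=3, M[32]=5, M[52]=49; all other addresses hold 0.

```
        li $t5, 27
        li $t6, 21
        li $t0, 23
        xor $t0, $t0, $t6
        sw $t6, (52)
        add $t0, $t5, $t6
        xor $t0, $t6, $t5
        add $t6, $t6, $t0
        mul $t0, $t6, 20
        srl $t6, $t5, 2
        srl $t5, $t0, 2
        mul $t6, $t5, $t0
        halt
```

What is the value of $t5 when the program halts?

175

$t5=27
$t6=21
$t0=23
$t0=23^21=2
sw $t6, (52) → M[52]=21
$t0=27+21=48
$t0=21^27=14
$t6=21+14=35
$t0=35*20=700
$t6=27>>2=6
$t5=700>>2=175
$t6=175*700=122500
halt.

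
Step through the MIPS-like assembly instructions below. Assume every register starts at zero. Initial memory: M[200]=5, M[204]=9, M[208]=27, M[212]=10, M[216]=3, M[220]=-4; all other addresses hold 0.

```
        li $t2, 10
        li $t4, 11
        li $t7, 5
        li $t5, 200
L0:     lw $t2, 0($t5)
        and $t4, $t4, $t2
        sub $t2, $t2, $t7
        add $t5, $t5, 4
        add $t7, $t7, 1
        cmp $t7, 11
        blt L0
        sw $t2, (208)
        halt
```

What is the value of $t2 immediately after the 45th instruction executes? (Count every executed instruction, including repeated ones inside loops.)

after li $t2, 10: $t2=10
after li $t4, 11: $t4=11
after li $t7, 5: $t7=5
after li $t5, 200: $t5=200
after lw $t2, 0($t5): $t2=M[200]=5
after and $t4, $t4, $t2: $t4=11&5=1
after sub $t2, $t2, $t7: $t2=5-5=0
after add $t5, $t5, 4: $t5=200+4=204
after add $t7, $t7, 1: $t7=5+1=6
cmp $t7, 11  (cmp 6,11)
blt L0: taken
after lw $t2, 0($t5): $t2=M[204]=9
after and $t4, $t4, $t2: $t4=1&9=1
after sub $t2, $t2, $t7: $t2=9-6=3
after add $t5, $t5, 4: $t5=204+4=208
after add $t7, $t7, 1: $t7=6+1=7
cmp $t7, 11  (cmp 7,11)
blt L0: taken
after lw $t2, 0($t5): $t2=M[208]=27
after and $t4, $t4, $t2: $t4=1&27=1
after sub $t2, $t2, $t7: $t2=27-7=20
after add $t5, $t5, 4: $t5=208+4=212
after add $t7, $t7, 1: $t7=7+1=8
cmp $t7, 11  (cmp 8,11)
blt L0: taken
after lw $t2, 0($t5): $t2=M[212]=10
after and $t4, $t4, $t2: $t4=1&10=0
after sub $t2, $t2, $t7: $t2=10-8=2
after add $t5, $t5, 4: $t5=212+4=216
after add $t7, $t7, 1: $t7=8+1=9
cmp $t7, 11  (cmp 9,11)
blt L0: taken
after lw $t2, 0($t5): $t2=M[216]=3
after and $t4, $t4, $t2: $t4=0&3=0
after sub $t2, $t2, $t7: $t2=3-9=-6
after add $t5, $t5, 4: $t5=216+4=220
after add $t7, $t7, 1: $t7=9+1=10
cmp $t7, 11  (cmp 10,11)
blt L0: taken
after lw $t2, 0($t5): $t2=M[220]=-4
after and $t4, $t4, $t2: $t4=0&(-4)=0
after sub $t2, $t2, $t7: $t2=(-4)-10=-14
after add $t5, $t5, 4: $t5=220+4=224
after add $t7, $t7, 1: $t7=10+1=11
cmp $t7, 11  (cmp 11,11)
After step 45: $t2 = -14.

-14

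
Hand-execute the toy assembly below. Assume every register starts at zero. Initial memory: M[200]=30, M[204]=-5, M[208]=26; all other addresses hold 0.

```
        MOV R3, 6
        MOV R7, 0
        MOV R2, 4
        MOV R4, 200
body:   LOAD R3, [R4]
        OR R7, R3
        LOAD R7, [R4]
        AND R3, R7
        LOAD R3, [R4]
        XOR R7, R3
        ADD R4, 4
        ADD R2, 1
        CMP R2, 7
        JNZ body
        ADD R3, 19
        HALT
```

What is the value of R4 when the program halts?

R3=6
R7=0
R2=4
R4=200
R3=M[200]=30
R7=0|30=30
R7=M[200]=30
R3=30&30=30
R3=M[200]=30
R7=30^30=0
R4=200+4=204
R2=4+1=5
CMP R2, 7  (cmp 5,7)
JNZ body: taken
R3=M[204]=-5
R7=0|(-5)=-5
R7=M[204]=-5
R3=(-5)&(-5)=-5
R3=M[204]=-5
R7=(-5)^(-5)=0
R4=204+4=208
R2=5+1=6
CMP R2, 7  (cmp 6,7)
JNZ body: taken
R3=M[208]=26
R7=0|26=26
R7=M[208]=26
R3=26&26=26
R3=M[208]=26
R7=26^26=0
R4=208+4=212
R2=6+1=7
CMP R2, 7  (cmp 7,7)
JNZ body: not taken
R3=26+19=45
halt.

212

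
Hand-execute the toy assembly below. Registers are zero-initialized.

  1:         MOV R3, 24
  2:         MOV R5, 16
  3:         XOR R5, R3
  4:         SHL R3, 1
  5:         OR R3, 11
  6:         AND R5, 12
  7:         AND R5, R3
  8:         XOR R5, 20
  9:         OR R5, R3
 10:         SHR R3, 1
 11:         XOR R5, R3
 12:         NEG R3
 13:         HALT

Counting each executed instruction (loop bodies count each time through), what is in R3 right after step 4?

48

after MOV R3, 24: R3=24
after MOV R5, 16: R5=16
after XOR R5, R3: R5=16^24=8
after SHL R3, 1: R3=24<<1=48
After step 4: R3 = 48.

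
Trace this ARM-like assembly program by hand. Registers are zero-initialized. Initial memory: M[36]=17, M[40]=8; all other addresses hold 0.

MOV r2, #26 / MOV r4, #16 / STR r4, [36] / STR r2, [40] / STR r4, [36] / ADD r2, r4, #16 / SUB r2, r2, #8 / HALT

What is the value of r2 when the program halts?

r2=26
r4=16
STR r4, [36] → M[36]=16
STR r2, [40] → M[40]=26
STR r4, [36] → M[36]=16
r2=16+16=32
r2=32-8=24
halt.

24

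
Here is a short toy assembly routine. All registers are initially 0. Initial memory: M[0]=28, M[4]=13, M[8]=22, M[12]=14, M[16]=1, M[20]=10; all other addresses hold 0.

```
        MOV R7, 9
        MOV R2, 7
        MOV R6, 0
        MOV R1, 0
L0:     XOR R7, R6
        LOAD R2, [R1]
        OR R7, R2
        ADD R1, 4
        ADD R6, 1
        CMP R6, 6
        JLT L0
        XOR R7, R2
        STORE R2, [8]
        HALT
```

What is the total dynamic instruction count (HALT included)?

49

MOV R7, 9 → R7=9
MOV R2, 7 → R2=7
MOV R6, 0 → R6=0
MOV R1, 0 → R1=0
XOR R7, R6 → R7=9^0=9
LOAD R2, [R1] → R2=M[0]=28
OR R7, R2 → R7=9|28=29
ADD R1, 4 → R1=0+4=4
ADD R6, 1 → R6=0+1=1
CMP R6, 6  (cmp 1,6)
JLT L0: taken
XOR R7, R6 → R7=29^1=28
LOAD R2, [R1] → R2=M[4]=13
OR R7, R2 → R7=28|13=29
ADD R1, 4 → R1=4+4=8
ADD R6, 1 → R6=1+1=2
CMP R6, 6  (cmp 2,6)
JLT L0: taken
XOR R7, R6 → R7=29^2=31
LOAD R2, [R1] → R2=M[8]=22
OR R7, R2 → R7=31|22=31
ADD R1, 4 → R1=8+4=12
ADD R6, 1 → R6=2+1=3
CMP R6, 6  (cmp 3,6)
JLT L0: taken
XOR R7, R6 → R7=31^3=28
LOAD R2, [R1] → R2=M[12]=14
OR R7, R2 → R7=28|14=30
ADD R1, 4 → R1=12+4=16
ADD R6, 1 → R6=3+1=4
CMP R6, 6  (cmp 4,6)
JLT L0: taken
XOR R7, R6 → R7=30^4=26
LOAD R2, [R1] → R2=M[16]=1
OR R7, R2 → R7=26|1=27
ADD R1, 4 → R1=16+4=20
ADD R6, 1 → R6=4+1=5
CMP R6, 6  (cmp 5,6)
JLT L0: taken
XOR R7, R6 → R7=27^5=30
LOAD R2, [R1] → R2=M[20]=10
OR R7, R2 → R7=30|10=30
ADD R1, 4 → R1=20+4=24
ADD R6, 1 → R6=5+1=6
CMP R6, 6  (cmp 6,6)
JLT L0: not taken
XOR R7, R2 → R7=30^10=20
STORE R2, [8] → M[8]=10
halt.
Total executed instructions: 49.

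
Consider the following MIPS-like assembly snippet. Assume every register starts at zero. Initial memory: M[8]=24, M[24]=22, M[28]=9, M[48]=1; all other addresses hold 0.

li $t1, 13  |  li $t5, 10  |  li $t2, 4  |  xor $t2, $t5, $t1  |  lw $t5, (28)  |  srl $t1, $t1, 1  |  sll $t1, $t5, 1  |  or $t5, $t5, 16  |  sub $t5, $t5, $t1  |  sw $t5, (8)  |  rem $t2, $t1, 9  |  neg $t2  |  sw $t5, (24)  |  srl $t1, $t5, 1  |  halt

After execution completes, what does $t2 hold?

0

$t1=13
$t5=10
$t2=4
$t2=10^13=7
$t5=M[28]=9
$t1=13>>1=6
$t1=9<<1=18
$t5=9|16=25
$t5=25-18=7
sw $t5, (8) → M[8]=7
$t2=18%9=0
$t2=-(0)=0
sw $t5, (24) → M[24]=7
$t1=7>>1=3
halt.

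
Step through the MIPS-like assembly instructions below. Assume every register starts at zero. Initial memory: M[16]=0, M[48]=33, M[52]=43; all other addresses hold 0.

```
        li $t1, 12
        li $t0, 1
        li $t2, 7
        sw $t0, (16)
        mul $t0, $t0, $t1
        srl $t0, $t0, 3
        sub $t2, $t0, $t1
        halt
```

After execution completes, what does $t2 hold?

$t1=12
$t0=1
$t2=7
sw $t0, (16) → M[16]=1
$t0=1*12=12
$t0=12>>3=1
$t2=1-12=-11
halt.

-11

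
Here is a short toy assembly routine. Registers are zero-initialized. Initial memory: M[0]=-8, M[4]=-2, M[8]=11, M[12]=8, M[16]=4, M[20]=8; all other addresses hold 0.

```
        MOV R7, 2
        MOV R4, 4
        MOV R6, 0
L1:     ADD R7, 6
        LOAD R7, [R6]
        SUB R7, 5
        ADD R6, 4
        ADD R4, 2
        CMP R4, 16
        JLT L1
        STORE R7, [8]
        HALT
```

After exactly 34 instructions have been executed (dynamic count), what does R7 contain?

after MOV R7, 2: R7=2
after MOV R4, 4: R4=4
after MOV R6, 0: R6=0
after ADD R7, 6: R7=2+6=8
after LOAD R7, [R6]: R7=M[0]=-8
after SUB R7, 5: R7=(-8)-5=-13
after ADD R6, 4: R6=0+4=4
after ADD R4, 2: R4=4+2=6
CMP R4, 16  (cmp 6,16)
JLT L1: taken
after ADD R7, 6: R7=(-13)+6=-7
after LOAD R7, [R6]: R7=M[4]=-2
after SUB R7, 5: R7=(-2)-5=-7
after ADD R6, 4: R6=4+4=8
after ADD R4, 2: R4=6+2=8
CMP R4, 16  (cmp 8,16)
JLT L1: taken
after ADD R7, 6: R7=(-7)+6=-1
after LOAD R7, [R6]: R7=M[8]=11
after SUB R7, 5: R7=11-5=6
after ADD R6, 4: R6=8+4=12
after ADD R4, 2: R4=8+2=10
CMP R4, 16  (cmp 10,16)
JLT L1: taken
after ADD R7, 6: R7=6+6=12
after LOAD R7, [R6]: R7=M[12]=8
after SUB R7, 5: R7=8-5=3
after ADD R6, 4: R6=12+4=16
after ADD R4, 2: R4=10+2=12
CMP R4, 16  (cmp 12,16)
JLT L1: taken
after ADD R7, 6: R7=3+6=9
after LOAD R7, [R6]: R7=M[16]=4
after SUB R7, 5: R7=4-5=-1
After step 34: R7 = -1.

-1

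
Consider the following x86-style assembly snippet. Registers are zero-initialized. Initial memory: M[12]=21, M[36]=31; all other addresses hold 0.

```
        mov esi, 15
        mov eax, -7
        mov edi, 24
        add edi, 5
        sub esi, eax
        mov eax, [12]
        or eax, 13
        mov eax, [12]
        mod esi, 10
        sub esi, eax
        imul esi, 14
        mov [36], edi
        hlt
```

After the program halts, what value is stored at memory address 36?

29

after mov esi, 15: esi=15
after mov eax, -7: eax=-7
after mov edi, 24: edi=24
after add edi, 5: edi=24+5=29
after sub esi, eax: esi=15-(-7)=22
after mov eax, [12]: eax=M[12]=21
after or eax, 13: eax=21|13=29
after mov eax, [12]: eax=M[12]=21
after mod esi, 10: esi=22%10=2
after sub esi, eax: esi=2-21=-19
after imul esi, 14: esi=(-19)*14=-266
mov [36], edi → M[36]=29
halt.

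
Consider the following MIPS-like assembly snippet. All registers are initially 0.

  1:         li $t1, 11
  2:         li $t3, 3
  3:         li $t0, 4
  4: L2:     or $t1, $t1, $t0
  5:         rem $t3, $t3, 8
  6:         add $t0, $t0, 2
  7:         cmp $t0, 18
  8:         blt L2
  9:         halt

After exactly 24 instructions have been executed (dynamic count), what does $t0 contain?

12

$t1=11
$t3=3
$t0=4
$t1=11|4=15
$t3=3%8=3
$t0=4+2=6
cmp $t0, 18  (cmp 6,18)
blt L2: taken
$t1=15|6=15
$t3=3%8=3
$t0=6+2=8
cmp $t0, 18  (cmp 8,18)
blt L2: taken
$t1=15|8=15
$t3=3%8=3
$t0=8+2=10
cmp $t0, 18  (cmp 10,18)
blt L2: taken
$t1=15|10=15
$t3=3%8=3
$t0=10+2=12
cmp $t0, 18  (cmp 12,18)
blt L2: taken
$t1=15|12=15
After step 24: $t0 = 12.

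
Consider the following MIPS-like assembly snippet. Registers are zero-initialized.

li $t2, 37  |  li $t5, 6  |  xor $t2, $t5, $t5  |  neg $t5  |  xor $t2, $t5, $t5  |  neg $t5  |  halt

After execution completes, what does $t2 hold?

0

$t2=37
$t5=6
$t2=6^6=0
$t5=-(6)=-6
$t2=(-6)^(-6)=0
$t5=-(-6)=6
halt.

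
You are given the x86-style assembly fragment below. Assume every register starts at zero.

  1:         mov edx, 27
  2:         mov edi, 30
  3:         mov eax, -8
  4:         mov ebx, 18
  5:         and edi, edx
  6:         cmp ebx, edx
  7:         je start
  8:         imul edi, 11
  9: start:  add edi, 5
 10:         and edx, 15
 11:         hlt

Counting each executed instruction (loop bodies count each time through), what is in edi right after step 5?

after mov edx, 27: edx=27
after mov edi, 30: edi=30
after mov eax, -8: eax=-8
after mov ebx, 18: ebx=18
after and edi, edx: edi=30&27=26
After step 5: edi = 26.

26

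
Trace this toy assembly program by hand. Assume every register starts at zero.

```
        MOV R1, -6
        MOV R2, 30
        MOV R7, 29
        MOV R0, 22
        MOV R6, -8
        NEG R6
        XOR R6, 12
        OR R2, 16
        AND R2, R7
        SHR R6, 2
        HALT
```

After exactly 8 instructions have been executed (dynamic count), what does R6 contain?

MOV R1, -6 → R1=-6
MOV R2, 30 → R2=30
MOV R7, 29 → R7=29
MOV R0, 22 → R0=22
MOV R6, -8 → R6=-8
NEG R6 → R6=-(-8)=8
XOR R6, 12 → R6=8^12=4
OR R2, 16 → R2=30|16=30
After step 8: R6 = 4.

4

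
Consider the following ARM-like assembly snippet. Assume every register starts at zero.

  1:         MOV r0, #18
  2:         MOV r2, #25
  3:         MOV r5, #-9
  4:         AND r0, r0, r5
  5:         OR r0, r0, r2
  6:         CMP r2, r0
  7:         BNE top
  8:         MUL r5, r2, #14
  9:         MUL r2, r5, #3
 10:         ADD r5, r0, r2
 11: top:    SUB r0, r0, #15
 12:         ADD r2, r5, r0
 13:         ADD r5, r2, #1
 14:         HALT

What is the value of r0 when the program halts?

12

after MOV r0, #18: r0=18
after MOV r2, #25: r2=25
after MOV r5, #-9: r5=-9
after AND r0, r0, r5: r0=18&(-9)=18
after OR r0, r0, r2: r0=18|25=27
CMP r2, r0  (cmp 25,27)
BNE top: taken
after SUB r0, r0, #15: r0=27-15=12
after ADD r2, r5, r0: r2=(-9)+12=3
after ADD r5, r2, #1: r5=3+1=4
halt.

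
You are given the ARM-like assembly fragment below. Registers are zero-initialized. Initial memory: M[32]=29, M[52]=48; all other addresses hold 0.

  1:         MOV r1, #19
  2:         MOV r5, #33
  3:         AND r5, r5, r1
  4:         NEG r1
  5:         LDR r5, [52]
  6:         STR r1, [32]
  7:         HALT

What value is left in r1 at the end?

after MOV r1, #19: r1=19
after MOV r5, #33: r5=33
after AND r5, r5, r1: r5=33&19=1
after NEG r1: r1=-(19)=-19
after LDR r5, [52]: r5=M[52]=48
STR r1, [32] → M[32]=-19
halt.

-19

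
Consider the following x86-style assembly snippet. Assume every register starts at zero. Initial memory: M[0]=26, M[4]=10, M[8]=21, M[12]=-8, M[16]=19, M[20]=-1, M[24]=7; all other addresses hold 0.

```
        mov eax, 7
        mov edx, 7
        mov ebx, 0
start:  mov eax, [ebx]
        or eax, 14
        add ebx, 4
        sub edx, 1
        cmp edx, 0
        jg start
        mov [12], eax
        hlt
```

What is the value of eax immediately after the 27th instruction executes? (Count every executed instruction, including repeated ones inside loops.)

mov eax, 7 → eax=7
mov edx, 7 → edx=7
mov ebx, 0 → ebx=0
mov eax, [ebx] → eax=M[0]=26
or eax, 14 → eax=26|14=30
add ebx, 4 → ebx=0+4=4
sub edx, 1 → edx=7-1=6
cmp edx, 0  (cmp 6,0)
jg start: taken
mov eax, [ebx] → eax=M[4]=10
or eax, 14 → eax=10|14=14
add ebx, 4 → ebx=4+4=8
sub edx, 1 → edx=6-1=5
cmp edx, 0  (cmp 5,0)
jg start: taken
mov eax, [ebx] → eax=M[8]=21
or eax, 14 → eax=21|14=31
add ebx, 4 → ebx=8+4=12
sub edx, 1 → edx=5-1=4
cmp edx, 0  (cmp 4,0)
jg start: taken
mov eax, [ebx] → eax=M[12]=-8
or eax, 14 → eax=(-8)|14=-2
add ebx, 4 → ebx=12+4=16
sub edx, 1 → edx=4-1=3
cmp edx, 0  (cmp 3,0)
jg start: taken
After step 27: eax = -2.

-2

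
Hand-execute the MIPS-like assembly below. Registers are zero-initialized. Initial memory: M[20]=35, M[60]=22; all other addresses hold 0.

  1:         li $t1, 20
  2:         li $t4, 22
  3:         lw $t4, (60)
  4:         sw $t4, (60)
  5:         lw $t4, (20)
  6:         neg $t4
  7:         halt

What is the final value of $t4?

-35

after li $t1, 20: $t1=20
after li $t4, 22: $t4=22
after lw $t4, (60): $t4=M[60]=22
sw $t4, (60) → M[60]=22
after lw $t4, (20): $t4=M[20]=35
after neg $t4: $t4=-(35)=-35
halt.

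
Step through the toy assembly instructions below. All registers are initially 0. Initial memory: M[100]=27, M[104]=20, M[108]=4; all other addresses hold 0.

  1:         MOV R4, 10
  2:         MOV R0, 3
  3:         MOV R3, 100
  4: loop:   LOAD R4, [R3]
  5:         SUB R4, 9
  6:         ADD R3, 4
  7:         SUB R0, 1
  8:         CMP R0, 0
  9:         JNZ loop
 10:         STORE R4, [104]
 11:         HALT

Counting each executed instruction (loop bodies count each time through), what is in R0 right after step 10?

2

R4=10
R0=3
R3=100
R4=M[100]=27
R4=27-9=18
R3=100+4=104
R0=3-1=2
CMP R0, 0  (cmp 2,0)
JNZ loop: taken
R4=M[104]=20
After step 10: R0 = 2.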